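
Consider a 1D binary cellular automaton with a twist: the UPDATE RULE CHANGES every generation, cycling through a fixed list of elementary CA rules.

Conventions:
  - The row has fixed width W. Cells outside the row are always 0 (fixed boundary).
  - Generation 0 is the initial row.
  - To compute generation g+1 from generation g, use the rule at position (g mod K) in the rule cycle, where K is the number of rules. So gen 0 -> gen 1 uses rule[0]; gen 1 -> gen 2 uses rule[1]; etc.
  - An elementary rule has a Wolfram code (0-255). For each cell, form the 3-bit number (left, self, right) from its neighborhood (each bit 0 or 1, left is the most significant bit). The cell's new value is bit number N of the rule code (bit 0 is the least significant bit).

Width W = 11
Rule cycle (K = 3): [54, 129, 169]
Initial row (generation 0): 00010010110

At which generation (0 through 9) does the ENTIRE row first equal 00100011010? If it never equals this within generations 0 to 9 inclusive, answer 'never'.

Gen 0: 00010010110
Gen 1 (rule 54): 00111111001
Gen 2 (rule 129): 10011110000
Gen 3 (rule 169): 00011100111
Gen 4 (rule 54): 00100011000
Gen 5 (rule 129): 10001000011
Gen 6 (rule 169): 00100011010
Gen 7 (rule 54): 01110100111
Gen 8 (rule 129): 00100000010
Gen 9 (rule 169): 10001111000

Answer: 6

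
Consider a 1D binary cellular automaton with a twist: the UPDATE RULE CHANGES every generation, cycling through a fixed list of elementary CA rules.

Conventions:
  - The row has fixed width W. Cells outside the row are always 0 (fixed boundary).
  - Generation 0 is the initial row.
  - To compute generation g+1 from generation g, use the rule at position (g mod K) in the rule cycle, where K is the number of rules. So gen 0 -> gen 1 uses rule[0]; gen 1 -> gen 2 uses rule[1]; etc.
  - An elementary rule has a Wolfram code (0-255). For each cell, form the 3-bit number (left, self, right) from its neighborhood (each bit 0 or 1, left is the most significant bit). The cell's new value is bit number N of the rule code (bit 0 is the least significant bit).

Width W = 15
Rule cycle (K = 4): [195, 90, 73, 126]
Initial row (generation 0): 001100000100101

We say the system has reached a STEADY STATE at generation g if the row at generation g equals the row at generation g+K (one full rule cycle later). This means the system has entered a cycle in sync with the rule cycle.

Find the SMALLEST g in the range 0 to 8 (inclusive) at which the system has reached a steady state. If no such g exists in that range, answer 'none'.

Answer: none

Derivation:
Gen 0: 001100000100101
Gen 1 (rule 195): 110101111001000
Gen 2 (rule 90): 110001001110100
Gen 3 (rule 73): 110100001010001
Gen 4 (rule 126): 111110011111011
Gen 5 (rule 195): 011110101111001
Gen 6 (rule 90): 110010001001110
Gen 7 (rule 73): 110000100001010
Gen 8 (rule 126): 111001110011111
Gen 9 (rule 195): 011010110101111
Gen 10 (rule 90): 111000110001001
Gen 11 (rule 73): 101010110100000
Gen 12 (rule 126): 111111111110000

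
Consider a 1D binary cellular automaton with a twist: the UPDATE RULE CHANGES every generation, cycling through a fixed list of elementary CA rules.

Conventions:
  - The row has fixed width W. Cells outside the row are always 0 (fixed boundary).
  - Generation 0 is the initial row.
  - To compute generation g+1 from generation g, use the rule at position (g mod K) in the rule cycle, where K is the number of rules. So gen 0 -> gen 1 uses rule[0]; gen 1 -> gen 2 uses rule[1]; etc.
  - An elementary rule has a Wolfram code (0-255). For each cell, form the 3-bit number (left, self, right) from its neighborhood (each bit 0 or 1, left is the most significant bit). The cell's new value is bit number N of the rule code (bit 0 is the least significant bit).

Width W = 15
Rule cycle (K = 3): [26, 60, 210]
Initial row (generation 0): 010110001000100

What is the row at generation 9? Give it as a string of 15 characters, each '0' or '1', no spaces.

Gen 0: 010110001000100
Gen 1 (rule 26): 100101010101010
Gen 2 (rule 60): 110111111111111
Gen 3 (rule 210): 010011111111111
Gen 4 (rule 26): 101110000000000
Gen 5 (rule 60): 111001000000000
Gen 6 (rule 210): 011110100000000
Gen 7 (rule 26): 110000010000000
Gen 8 (rule 60): 101000011000000
Gen 9 (rule 210): 000100101100000

Answer: 000100101100000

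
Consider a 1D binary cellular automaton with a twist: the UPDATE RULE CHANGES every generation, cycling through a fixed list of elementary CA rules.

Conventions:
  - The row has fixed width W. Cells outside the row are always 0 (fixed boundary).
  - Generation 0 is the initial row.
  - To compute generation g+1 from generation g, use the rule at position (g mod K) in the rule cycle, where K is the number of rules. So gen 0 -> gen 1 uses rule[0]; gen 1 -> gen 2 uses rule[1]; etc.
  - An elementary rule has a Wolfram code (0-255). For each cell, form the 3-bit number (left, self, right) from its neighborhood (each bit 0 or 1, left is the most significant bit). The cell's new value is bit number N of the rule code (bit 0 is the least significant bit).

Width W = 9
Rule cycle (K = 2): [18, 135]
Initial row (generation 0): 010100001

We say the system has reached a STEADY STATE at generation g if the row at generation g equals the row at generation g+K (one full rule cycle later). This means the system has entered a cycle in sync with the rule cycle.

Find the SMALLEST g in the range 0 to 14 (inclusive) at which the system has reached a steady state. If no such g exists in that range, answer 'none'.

Answer: 4

Derivation:
Gen 0: 010100001
Gen 1 (rule 18): 100010010
Gen 2 (rule 135): 101110110
Gen 3 (rule 18): 000000001
Gen 4 (rule 135): 111111111
Gen 5 (rule 18): 000000000
Gen 6 (rule 135): 111111111
Gen 7 (rule 18): 000000000
Gen 8 (rule 135): 111111111
Gen 9 (rule 18): 000000000
Gen 10 (rule 135): 111111111
Gen 11 (rule 18): 000000000
Gen 12 (rule 135): 111111111
Gen 13 (rule 18): 000000000
Gen 14 (rule 135): 111111111
Gen 15 (rule 18): 000000000
Gen 16 (rule 135): 111111111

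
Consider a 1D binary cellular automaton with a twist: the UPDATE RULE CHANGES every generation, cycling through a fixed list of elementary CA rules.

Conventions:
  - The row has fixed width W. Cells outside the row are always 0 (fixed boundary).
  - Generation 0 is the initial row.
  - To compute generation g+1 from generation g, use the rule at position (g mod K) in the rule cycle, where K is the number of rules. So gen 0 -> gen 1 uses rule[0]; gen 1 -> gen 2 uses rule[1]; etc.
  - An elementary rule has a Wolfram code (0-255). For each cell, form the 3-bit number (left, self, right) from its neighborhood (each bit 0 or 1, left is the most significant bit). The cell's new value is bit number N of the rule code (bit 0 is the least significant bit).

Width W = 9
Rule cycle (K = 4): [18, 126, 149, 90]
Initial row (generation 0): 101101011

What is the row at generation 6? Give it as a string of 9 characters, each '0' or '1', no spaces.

Answer: 111000111

Derivation:
Gen 0: 101101011
Gen 1 (rule 18): 000000000
Gen 2 (rule 126): 000000000
Gen 3 (rule 149): 111111111
Gen 4 (rule 90): 100000001
Gen 5 (rule 18): 010000010
Gen 6 (rule 126): 111000111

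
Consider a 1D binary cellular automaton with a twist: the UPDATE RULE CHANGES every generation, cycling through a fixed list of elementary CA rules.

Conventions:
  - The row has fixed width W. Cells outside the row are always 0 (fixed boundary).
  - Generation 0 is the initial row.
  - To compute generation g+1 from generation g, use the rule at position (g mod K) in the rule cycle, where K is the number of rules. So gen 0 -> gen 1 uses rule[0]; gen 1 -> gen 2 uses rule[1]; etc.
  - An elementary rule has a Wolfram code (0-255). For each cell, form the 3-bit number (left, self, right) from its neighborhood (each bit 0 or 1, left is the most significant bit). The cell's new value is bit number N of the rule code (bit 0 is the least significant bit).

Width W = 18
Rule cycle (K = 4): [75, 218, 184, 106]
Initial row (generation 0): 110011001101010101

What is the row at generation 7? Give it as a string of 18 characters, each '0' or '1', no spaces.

Gen 0: 110011001101010101
Gen 1 (rule 75): 110111011100000000
Gen 2 (rule 218): 110111011110000000
Gen 3 (rule 184): 101110111101000000
Gen 4 (rule 106): 011011100110000000
Gen 5 (rule 75): 111010101110111111
Gen 6 (rule 218): 111000001110111111
Gen 7 (rule 184): 110100001101111110

Answer: 110100001101111110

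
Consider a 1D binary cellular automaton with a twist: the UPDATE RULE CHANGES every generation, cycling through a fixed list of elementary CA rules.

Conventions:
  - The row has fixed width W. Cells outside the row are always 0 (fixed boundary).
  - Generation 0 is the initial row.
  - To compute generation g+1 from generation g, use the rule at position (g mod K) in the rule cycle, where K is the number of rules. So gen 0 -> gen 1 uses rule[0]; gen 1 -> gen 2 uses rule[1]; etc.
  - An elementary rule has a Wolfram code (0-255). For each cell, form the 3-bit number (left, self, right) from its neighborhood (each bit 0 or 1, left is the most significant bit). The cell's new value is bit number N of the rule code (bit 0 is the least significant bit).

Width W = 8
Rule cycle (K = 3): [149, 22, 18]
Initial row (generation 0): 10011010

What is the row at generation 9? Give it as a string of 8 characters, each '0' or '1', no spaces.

Answer: 01011010

Derivation:
Gen 0: 10011010
Gen 1 (rule 149): 11000011
Gen 2 (rule 22): 00100100
Gen 3 (rule 18): 01011010
Gen 4 (rule 149): 01000011
Gen 5 (rule 22): 11100100
Gen 6 (rule 18): 00011010
Gen 7 (rule 149): 11000011
Gen 8 (rule 22): 00100100
Gen 9 (rule 18): 01011010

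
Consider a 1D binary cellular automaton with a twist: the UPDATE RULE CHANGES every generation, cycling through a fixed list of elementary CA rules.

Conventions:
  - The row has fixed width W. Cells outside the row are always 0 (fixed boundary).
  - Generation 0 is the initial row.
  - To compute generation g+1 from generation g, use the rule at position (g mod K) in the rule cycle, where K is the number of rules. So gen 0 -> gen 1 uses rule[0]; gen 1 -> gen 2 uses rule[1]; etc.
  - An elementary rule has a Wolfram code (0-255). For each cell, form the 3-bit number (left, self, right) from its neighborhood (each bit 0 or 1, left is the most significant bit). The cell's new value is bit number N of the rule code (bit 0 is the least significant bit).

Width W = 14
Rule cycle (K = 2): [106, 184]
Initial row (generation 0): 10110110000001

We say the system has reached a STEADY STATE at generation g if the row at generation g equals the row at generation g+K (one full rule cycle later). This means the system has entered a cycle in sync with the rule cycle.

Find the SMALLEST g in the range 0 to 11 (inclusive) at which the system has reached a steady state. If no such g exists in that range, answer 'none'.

Gen 0: 10110110000001
Gen 1 (rule 106): 01111110000010
Gen 2 (rule 184): 01111101000001
Gen 3 (rule 106): 11000110000010
Gen 4 (rule 184): 10100101000001
Gen 5 (rule 106): 01001010000010
Gen 6 (rule 184): 00100101000001
Gen 7 (rule 106): 01001010000010
Gen 8 (rule 184): 00100101000001
Gen 9 (rule 106): 01001010000010
Gen 10 (rule 184): 00100101000001
Gen 11 (rule 106): 01001010000010
Gen 12 (rule 184): 00100101000001
Gen 13 (rule 106): 01001010000010

Answer: 5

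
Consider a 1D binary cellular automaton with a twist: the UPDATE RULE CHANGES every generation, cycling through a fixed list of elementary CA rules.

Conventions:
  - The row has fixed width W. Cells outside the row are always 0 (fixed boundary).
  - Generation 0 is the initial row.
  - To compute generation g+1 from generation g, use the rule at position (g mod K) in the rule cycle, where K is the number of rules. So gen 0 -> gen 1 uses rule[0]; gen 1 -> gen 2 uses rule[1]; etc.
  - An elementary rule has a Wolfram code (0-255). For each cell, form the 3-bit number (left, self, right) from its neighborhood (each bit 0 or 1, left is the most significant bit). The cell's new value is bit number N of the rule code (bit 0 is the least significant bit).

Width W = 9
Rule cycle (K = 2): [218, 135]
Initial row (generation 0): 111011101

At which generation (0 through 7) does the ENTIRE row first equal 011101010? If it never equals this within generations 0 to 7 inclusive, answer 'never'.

Answer: never

Derivation:
Gen 0: 111011101
Gen 1 (rule 218): 111011100
Gen 2 (rule 135): 010001001
Gen 3 (rule 218): 101010110
Gen 4 (rule 135): 101010000
Gen 5 (rule 218): 000001000
Gen 6 (rule 135): 111111011
Gen 7 (rule 218): 111111011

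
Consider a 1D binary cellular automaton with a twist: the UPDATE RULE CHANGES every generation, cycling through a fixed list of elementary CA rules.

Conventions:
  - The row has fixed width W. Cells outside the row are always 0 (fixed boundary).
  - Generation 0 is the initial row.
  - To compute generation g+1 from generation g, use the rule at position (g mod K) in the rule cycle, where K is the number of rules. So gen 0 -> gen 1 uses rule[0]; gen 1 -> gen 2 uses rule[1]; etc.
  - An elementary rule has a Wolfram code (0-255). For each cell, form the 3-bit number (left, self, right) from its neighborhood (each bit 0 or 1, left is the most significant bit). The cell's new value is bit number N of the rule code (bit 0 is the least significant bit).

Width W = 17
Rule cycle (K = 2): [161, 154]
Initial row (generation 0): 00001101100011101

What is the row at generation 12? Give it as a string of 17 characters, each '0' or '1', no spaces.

Gen 0: 00001101100011101
Gen 1 (rule 161): 11100010001001010
Gen 2 (rule 154): 11010101010110001
Gen 3 (rule 161): 00101010101000100
Gen 4 (rule 154): 01000000000101010
Gen 5 (rule 161): 00011111110010100
Gen 6 (rule 154): 00111111101100010
Gen 7 (rule 161): 10011111010001000
Gen 8 (rule 154): 01111110001010100
Gen 9 (rule 161): 00111100100101001
Gen 10 (rule 154): 01111011011000110
Gen 11 (rule 161): 00110100100010000
Gen 12 (rule 154): 01100011010101000

Answer: 01100011010101000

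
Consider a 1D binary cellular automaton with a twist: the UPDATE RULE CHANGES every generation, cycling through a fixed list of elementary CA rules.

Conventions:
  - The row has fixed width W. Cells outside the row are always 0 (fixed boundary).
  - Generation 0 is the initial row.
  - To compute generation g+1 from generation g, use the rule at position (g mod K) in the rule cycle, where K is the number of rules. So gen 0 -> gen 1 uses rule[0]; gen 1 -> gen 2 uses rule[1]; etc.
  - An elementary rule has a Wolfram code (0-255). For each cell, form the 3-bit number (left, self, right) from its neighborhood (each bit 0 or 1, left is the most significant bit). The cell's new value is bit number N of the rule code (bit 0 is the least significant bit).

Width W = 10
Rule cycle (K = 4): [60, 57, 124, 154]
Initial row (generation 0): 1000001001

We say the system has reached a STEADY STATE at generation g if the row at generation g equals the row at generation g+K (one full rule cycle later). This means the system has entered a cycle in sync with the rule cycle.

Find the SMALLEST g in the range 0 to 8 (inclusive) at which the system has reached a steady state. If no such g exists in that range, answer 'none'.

Gen 0: 1000001001
Gen 1 (rule 60): 1100001101
Gen 2 (rule 57): 1011101010
Gen 3 (rule 124): 1110111111
Gen 4 (rule 154): 1100111110
Gen 5 (rule 60): 1010100001
Gen 6 (rule 57): 0101011100
Gen 7 (rule 124): 0111110110
Gen 8 (rule 154): 1111100101
Gen 9 (rule 60): 1000010111
Gen 10 (rule 57): 0111001100
Gen 11 (rule 124): 0101101110
Gen 12 (rule 154): 1001001101

Answer: none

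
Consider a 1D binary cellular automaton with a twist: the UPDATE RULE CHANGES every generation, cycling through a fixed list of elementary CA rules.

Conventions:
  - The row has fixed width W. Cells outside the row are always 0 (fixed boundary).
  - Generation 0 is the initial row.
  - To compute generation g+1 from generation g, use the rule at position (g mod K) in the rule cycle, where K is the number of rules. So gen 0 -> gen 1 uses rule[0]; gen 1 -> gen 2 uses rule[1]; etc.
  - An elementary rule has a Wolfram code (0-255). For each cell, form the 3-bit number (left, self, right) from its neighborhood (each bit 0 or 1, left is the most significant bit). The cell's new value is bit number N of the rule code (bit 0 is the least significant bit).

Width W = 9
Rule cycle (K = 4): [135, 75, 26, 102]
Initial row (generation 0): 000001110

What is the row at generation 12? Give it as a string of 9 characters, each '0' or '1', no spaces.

Answer: 100100000

Derivation:
Gen 0: 000001110
Gen 1 (rule 135): 111110100
Gen 2 (rule 75): 100010001
Gen 3 (rule 26): 010101010
Gen 4 (rule 102): 111111110
Gen 5 (rule 135): 011111100
Gen 6 (rule 75): 110000101
Gen 7 (rule 26): 101001000
Gen 8 (rule 102): 111011000
Gen 9 (rule 135): 010000011
Gen 10 (rule 75): 100111111
Gen 11 (rule 26): 011100000
Gen 12 (rule 102): 100100000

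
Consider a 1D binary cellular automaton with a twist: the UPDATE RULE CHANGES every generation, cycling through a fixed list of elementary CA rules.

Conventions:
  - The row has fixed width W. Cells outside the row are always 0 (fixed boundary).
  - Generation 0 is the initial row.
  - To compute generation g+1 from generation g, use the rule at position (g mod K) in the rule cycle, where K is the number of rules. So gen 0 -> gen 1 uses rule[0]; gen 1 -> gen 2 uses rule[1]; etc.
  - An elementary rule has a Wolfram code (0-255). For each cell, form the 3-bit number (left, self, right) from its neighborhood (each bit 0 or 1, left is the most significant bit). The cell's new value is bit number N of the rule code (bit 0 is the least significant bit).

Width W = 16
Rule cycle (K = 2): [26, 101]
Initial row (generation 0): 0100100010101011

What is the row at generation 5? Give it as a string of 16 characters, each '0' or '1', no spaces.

Gen 0: 0100100010101011
Gen 1 (rule 26): 1011010100000010
Gen 2 (rule 101): 1101111101111010
Gen 3 (rule 26): 1001000001000001
Gen 4 (rule 101): 1001011101011101
Gen 5 (rule 26): 0110010000010000

Answer: 0110010000010000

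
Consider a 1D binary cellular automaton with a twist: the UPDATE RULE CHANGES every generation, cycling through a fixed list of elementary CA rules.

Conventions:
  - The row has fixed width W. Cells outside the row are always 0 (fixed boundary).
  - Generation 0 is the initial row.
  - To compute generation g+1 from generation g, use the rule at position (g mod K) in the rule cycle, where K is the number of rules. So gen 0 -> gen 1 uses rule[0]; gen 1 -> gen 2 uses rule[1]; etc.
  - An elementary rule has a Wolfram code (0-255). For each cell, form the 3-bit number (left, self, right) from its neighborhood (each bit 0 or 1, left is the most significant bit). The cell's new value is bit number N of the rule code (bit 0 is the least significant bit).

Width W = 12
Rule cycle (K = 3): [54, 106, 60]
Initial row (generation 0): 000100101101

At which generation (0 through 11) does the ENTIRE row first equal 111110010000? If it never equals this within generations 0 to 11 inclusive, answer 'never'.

Gen 0: 000100101101
Gen 1 (rule 54): 001111110011
Gen 2 (rule 106): 011000010111
Gen 3 (rule 60): 010100011100
Gen 4 (rule 54): 111110100010
Gen 5 (rule 106): 100011000100
Gen 6 (rule 60): 110010100110
Gen 7 (rule 54): 001111111001
Gen 8 (rule 106): 011000001010
Gen 9 (rule 60): 010100001111
Gen 10 (rule 54): 111110010000
Gen 11 (rule 106): 100010100000

Answer: 10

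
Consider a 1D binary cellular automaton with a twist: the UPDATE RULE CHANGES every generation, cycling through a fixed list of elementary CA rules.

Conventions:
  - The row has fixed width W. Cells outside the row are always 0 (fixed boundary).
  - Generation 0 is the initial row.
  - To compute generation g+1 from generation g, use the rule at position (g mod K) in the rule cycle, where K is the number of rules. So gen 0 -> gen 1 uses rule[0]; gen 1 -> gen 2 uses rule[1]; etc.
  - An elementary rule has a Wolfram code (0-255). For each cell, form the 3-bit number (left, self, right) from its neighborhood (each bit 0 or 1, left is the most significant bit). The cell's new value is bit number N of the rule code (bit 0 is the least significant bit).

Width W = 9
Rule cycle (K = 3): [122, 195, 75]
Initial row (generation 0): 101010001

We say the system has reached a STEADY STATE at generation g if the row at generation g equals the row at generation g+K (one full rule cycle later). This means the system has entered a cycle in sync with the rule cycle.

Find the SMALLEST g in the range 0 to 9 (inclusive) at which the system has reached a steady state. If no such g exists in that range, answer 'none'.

Answer: none

Derivation:
Gen 0: 101010001
Gen 1 (rule 122): 010101010
Gen 2 (rule 195): 100000000
Gen 3 (rule 75): 001111111
Gen 4 (rule 122): 011000001
Gen 5 (rule 195): 101011110
Gen 6 (rule 75): 000010010
Gen 7 (rule 122): 000101101
Gen 8 (rule 195): 111000100
Gen 9 (rule 75): 101011001
Gen 10 (rule 122): 010111110
Gen 11 (rule 195): 100011110
Gen 12 (rule 75): 001110010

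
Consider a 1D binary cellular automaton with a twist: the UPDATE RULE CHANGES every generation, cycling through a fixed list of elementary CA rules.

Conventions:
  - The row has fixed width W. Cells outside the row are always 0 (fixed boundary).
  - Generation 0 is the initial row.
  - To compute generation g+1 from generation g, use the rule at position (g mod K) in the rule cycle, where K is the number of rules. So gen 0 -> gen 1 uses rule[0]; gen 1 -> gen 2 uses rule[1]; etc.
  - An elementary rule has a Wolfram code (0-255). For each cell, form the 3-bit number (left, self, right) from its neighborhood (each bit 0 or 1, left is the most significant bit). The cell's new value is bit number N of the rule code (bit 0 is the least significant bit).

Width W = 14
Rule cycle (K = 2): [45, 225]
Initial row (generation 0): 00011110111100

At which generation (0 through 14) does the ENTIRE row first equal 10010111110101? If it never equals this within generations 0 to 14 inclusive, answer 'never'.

Answer: never

Derivation:
Gen 0: 00011110111100
Gen 1 (rule 45): 11010001100001
Gen 2 (rule 225): 01100100101100
Gen 3 (rule 45): 01000100111001
Gen 4 (rule 225): 00010000011000
Gen 5 (rule 45): 11010111010011
Gen 6 (rule 225): 01101011100001
Gen 7 (rule 45): 01011110001101
Gen 8 (rule 225): 00101110100110
Gen 9 (rule 45): 10111001100100
Gen 10 (rule 225): 01011000100001
Gen 11 (rule 45): 01110010101101
Gen 12 (rule 225): 00110001010110
Gen 13 (rule 45): 10100101111100
Gen 14 (rule 225): 01000010111101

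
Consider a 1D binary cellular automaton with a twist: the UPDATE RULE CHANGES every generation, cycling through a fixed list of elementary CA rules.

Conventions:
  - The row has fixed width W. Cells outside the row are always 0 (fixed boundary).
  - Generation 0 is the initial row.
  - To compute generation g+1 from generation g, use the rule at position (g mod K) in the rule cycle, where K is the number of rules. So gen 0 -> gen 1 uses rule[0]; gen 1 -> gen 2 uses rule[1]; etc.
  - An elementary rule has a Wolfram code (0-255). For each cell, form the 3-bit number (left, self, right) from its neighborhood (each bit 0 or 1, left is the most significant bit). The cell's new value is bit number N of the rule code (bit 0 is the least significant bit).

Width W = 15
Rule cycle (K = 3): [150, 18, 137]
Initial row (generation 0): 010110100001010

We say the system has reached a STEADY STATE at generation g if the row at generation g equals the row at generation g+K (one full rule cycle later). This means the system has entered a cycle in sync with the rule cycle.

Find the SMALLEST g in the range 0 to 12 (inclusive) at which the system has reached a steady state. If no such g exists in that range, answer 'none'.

Gen 0: 010110100001010
Gen 1 (rule 150): 110000110011011
Gen 2 (rule 18): 001001001100000
Gen 3 (rule 137): 100000001001111
Gen 4 (rule 150): 110000011110110
Gen 5 (rule 18): 001000100000001
Gen 6 (rule 137): 100010001111100
Gen 7 (rule 150): 110111010111010
Gen 8 (rule 18): 000000000000001
Gen 9 (rule 137): 111111111111100
Gen 10 (rule 150): 011111111111010
Gen 11 (rule 18): 100000000000001
Gen 12 (rule 137): 001111111111100
Gen 13 (rule 150): 010111111111010
Gen 14 (rule 18): 100000000000001
Gen 15 (rule 137): 001111111111100

Answer: 11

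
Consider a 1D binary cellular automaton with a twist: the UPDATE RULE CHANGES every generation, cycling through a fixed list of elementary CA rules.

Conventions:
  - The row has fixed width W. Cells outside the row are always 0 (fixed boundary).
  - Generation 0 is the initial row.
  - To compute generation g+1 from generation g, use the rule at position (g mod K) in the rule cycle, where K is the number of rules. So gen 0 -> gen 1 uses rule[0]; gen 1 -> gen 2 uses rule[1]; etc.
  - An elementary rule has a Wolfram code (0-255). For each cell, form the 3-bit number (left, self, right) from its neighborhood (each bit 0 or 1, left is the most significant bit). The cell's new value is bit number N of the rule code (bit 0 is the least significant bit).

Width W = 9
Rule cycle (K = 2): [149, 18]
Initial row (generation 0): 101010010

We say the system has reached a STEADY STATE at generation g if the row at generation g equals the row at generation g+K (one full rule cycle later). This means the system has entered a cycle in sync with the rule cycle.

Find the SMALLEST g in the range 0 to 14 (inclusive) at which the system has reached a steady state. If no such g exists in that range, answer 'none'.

Answer: 2

Derivation:
Gen 0: 101010010
Gen 1 (rule 149): 101011011
Gen 2 (rule 18): 000000000
Gen 3 (rule 149): 111111111
Gen 4 (rule 18): 000000000
Gen 5 (rule 149): 111111111
Gen 6 (rule 18): 000000000
Gen 7 (rule 149): 111111111
Gen 8 (rule 18): 000000000
Gen 9 (rule 149): 111111111
Gen 10 (rule 18): 000000000
Gen 11 (rule 149): 111111111
Gen 12 (rule 18): 000000000
Gen 13 (rule 149): 111111111
Gen 14 (rule 18): 000000000
Gen 15 (rule 149): 111111111
Gen 16 (rule 18): 000000000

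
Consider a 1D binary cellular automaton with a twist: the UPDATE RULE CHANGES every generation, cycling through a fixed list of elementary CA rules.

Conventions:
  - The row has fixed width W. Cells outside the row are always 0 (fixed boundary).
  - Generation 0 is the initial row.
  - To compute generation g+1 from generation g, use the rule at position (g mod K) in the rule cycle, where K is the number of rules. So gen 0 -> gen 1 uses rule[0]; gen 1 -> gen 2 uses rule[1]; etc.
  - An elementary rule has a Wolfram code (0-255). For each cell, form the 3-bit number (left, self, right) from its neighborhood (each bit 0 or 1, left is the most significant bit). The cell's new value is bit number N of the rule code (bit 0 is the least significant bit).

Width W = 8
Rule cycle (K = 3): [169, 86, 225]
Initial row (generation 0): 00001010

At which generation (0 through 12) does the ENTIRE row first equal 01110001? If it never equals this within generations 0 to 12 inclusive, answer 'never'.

Gen 0: 00001010
Gen 1 (rule 169): 11100100
Gen 2 (rule 86): 00111110
Gen 3 (rule 225): 10011110
Gen 4 (rule 169): 00011100
Gen 5 (rule 86): 00100110
Gen 6 (rule 225): 10000010
Gen 7 (rule 169): 00111000
Gen 8 (rule 86): 01001100
Gen 9 (rule 225): 00000101
Gen 10 (rule 169): 11110010
Gen 11 (rule 86): 00011111
Gen 12 (rule 225): 11001111

Answer: never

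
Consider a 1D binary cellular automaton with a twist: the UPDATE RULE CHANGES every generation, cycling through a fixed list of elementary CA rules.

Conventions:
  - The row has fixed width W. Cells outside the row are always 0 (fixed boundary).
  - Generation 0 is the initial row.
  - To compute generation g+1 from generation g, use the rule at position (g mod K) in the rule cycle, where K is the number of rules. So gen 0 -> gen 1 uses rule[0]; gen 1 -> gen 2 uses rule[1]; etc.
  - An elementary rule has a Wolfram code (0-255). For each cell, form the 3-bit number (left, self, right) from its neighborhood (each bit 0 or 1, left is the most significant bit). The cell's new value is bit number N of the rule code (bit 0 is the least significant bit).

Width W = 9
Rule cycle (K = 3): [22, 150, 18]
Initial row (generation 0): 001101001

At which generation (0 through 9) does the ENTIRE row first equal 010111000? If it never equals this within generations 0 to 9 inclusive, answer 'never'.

Answer: never

Derivation:
Gen 0: 001101001
Gen 1 (rule 22): 010001111
Gen 2 (rule 150): 111010110
Gen 3 (rule 18): 000000001
Gen 4 (rule 22): 000000011
Gen 5 (rule 150): 000000100
Gen 6 (rule 18): 000001010
Gen 7 (rule 22): 000011011
Gen 8 (rule 150): 000100000
Gen 9 (rule 18): 001010000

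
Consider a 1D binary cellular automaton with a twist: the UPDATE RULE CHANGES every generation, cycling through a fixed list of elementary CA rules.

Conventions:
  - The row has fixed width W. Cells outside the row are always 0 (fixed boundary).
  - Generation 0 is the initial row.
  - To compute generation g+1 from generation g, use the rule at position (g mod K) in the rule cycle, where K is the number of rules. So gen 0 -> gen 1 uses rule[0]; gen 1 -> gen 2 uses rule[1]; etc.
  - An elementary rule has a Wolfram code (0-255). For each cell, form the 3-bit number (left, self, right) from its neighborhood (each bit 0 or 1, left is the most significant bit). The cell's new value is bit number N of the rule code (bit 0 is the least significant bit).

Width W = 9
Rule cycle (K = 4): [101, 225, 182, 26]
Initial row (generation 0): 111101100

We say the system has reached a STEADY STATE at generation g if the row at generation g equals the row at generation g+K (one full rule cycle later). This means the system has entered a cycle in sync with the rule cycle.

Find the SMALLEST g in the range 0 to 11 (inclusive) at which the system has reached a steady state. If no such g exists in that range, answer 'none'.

Gen 0: 111101100
Gen 1 (rule 101): 000110101
Gen 2 (rule 225): 110011010
Gen 3 (rule 182): 001100111
Gen 4 (rule 26): 011011100
Gen 5 (rule 101): 001100101
Gen 6 (rule 225): 100100010
Gen 7 (rule 182): 111110111
Gen 8 (rule 26): 100000100
Gen 9 (rule 101): 101110101
Gen 10 (rule 225): 010111010
Gen 11 (rule 182): 111010111
Gen 12 (rule 26): 100000100
Gen 13 (rule 101): 101110101
Gen 14 (rule 225): 010111010
Gen 15 (rule 182): 111010111

Answer: 8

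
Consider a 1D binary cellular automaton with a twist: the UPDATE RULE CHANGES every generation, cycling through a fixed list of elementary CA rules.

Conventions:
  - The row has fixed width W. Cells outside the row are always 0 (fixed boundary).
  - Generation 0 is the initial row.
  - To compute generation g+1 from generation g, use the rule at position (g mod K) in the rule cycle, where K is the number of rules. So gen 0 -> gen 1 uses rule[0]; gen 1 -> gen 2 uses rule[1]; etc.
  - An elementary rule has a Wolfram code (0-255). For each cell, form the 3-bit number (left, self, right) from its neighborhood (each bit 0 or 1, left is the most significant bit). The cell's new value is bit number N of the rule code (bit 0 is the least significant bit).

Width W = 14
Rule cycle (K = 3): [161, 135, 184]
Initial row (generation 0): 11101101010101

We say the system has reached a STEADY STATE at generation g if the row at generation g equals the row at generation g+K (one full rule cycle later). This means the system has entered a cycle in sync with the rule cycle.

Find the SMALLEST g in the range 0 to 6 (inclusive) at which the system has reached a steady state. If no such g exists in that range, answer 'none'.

Gen 0: 11101101010101
Gen 1 (rule 161): 01010010101010
Gen 2 (rule 135): 11010110101010
Gen 3 (rule 184): 10101101010101
Gen 4 (rule 161): 01010010101010
Gen 5 (rule 135): 11010110101010
Gen 6 (rule 184): 10101101010101
Gen 7 (rule 161): 01010010101010
Gen 8 (rule 135): 11010110101010
Gen 9 (rule 184): 10101101010101

Answer: 1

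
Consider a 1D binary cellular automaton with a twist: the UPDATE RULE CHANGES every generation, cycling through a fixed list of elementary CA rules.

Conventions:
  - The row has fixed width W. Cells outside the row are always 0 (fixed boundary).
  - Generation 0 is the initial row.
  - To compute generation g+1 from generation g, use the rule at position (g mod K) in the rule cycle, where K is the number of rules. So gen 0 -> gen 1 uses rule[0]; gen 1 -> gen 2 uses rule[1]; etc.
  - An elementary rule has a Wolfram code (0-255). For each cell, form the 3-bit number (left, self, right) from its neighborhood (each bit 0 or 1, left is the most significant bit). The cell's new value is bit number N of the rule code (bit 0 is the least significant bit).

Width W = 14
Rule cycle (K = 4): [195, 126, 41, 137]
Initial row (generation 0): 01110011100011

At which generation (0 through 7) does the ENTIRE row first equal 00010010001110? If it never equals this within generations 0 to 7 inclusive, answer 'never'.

Gen 0: 01110011100011
Gen 1 (rule 195): 10110101101101
Gen 2 (rule 126): 11111111111111
Gen 3 (rule 41): 10000000000000
Gen 4 (rule 137): 00111111111111
Gen 5 (rule 195): 11011111111111
Gen 6 (rule 126): 11110000000001
Gen 7 (rule 41): 10000111111100

Answer: never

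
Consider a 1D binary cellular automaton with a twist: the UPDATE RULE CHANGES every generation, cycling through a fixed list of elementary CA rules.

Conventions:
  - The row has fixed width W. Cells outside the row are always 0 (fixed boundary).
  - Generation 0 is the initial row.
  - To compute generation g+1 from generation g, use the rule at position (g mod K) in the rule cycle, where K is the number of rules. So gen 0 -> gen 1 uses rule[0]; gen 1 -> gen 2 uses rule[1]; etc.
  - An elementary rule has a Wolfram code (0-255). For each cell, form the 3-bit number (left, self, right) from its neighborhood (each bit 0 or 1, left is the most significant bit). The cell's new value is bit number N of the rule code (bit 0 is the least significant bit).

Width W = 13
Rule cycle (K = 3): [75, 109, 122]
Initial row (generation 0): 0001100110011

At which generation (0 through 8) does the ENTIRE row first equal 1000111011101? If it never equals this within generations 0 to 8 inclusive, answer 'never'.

Answer: 2

Derivation:
Gen 0: 0001100110011
Gen 1 (rule 75): 1111101110111
Gen 2 (rule 109): 1000111011101
Gen 3 (rule 122): 0101101110110
Gen 4 (rule 75): 1001101010110
Gen 5 (rule 109): 1001111111110
Gen 6 (rule 122): 0111000000011
Gen 7 (rule 75): 1101011111111
Gen 8 (rule 109): 1111110000001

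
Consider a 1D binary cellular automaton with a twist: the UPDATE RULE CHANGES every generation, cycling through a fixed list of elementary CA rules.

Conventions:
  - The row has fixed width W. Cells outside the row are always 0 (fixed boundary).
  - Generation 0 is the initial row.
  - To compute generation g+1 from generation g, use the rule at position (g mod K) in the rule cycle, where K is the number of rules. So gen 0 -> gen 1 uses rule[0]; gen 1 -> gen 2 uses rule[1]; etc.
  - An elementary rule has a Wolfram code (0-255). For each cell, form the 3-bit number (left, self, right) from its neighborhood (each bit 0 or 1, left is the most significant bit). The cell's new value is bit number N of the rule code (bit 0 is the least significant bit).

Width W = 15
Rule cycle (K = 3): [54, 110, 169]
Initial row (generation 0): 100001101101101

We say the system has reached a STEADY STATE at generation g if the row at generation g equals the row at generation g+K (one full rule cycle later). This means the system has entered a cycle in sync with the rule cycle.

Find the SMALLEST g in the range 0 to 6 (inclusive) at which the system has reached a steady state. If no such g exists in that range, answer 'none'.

Answer: none

Derivation:
Gen 0: 100001101101101
Gen 1 (rule 54): 110010010010011
Gen 2 (rule 110): 110110110110111
Gen 3 (rule 169): 101101101101110
Gen 4 (rule 54): 110010010010001
Gen 5 (rule 110): 110110110110011
Gen 6 (rule 169): 101101101100010
Gen 7 (rule 54): 110010010010111
Gen 8 (rule 110): 110110110111101
Gen 9 (rule 169): 101101101111010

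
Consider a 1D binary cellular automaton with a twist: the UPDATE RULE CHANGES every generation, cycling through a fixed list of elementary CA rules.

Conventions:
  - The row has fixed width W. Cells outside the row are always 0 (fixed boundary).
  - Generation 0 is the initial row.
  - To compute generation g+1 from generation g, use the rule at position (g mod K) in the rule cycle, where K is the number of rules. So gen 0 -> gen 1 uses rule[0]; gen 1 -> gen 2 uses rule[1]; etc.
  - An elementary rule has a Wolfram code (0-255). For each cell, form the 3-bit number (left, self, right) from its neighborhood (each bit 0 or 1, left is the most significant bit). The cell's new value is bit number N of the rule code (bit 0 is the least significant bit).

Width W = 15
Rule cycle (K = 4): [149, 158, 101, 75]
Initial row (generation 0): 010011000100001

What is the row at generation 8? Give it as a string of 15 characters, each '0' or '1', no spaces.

Gen 0: 010011000100001
Gen 1 (rule 149): 011000110111101
Gen 2 (rule 158): 110101100111001
Gen 3 (rule 101): 011110100001001
Gen 4 (rule 75): 110010001110010
Gen 5 (rule 149): 001011100101011
Gen 6 (rule 158): 011011011101010
Gen 7 (rule 101): 001101100111110
Gen 8 (rule 75): 111101101100010

Answer: 111101101100010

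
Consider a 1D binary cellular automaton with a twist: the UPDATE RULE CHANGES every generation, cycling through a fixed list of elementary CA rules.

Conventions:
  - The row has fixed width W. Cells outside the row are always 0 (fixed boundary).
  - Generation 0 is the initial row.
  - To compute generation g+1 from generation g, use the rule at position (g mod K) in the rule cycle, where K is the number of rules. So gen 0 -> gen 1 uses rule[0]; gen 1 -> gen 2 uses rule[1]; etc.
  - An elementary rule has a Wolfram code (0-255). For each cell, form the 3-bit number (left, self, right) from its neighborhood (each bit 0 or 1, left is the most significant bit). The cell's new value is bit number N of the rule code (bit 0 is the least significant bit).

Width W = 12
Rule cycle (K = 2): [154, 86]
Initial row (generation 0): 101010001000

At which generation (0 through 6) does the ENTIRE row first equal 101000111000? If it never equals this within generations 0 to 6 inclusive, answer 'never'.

Answer: never

Derivation:
Gen 0: 101010001000
Gen 1 (rule 154): 000001010100
Gen 2 (rule 86): 000011010110
Gen 3 (rule 154): 000110000101
Gen 4 (rule 86): 001011001101
Gen 5 (rule 154): 010010111000
Gen 6 (rule 86): 111110001100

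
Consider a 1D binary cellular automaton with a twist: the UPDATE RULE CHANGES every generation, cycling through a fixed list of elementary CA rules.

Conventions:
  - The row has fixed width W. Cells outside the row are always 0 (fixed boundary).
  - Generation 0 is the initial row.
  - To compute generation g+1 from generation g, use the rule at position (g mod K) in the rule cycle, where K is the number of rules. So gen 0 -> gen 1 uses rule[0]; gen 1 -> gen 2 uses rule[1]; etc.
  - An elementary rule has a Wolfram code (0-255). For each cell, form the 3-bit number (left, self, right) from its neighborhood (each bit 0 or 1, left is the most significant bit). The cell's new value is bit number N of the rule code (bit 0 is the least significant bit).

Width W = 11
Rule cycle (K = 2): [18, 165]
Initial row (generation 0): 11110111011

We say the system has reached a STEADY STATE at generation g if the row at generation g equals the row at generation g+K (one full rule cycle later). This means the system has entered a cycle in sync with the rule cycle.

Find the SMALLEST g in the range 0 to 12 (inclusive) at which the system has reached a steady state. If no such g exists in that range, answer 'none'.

Gen 0: 11110111011
Gen 1 (rule 18): 00000000000
Gen 2 (rule 165): 11111111111
Gen 3 (rule 18): 00000000000
Gen 4 (rule 165): 11111111111
Gen 5 (rule 18): 00000000000
Gen 6 (rule 165): 11111111111
Gen 7 (rule 18): 00000000000
Gen 8 (rule 165): 11111111111
Gen 9 (rule 18): 00000000000
Gen 10 (rule 165): 11111111111
Gen 11 (rule 18): 00000000000
Gen 12 (rule 165): 11111111111
Gen 13 (rule 18): 00000000000
Gen 14 (rule 165): 11111111111

Answer: 1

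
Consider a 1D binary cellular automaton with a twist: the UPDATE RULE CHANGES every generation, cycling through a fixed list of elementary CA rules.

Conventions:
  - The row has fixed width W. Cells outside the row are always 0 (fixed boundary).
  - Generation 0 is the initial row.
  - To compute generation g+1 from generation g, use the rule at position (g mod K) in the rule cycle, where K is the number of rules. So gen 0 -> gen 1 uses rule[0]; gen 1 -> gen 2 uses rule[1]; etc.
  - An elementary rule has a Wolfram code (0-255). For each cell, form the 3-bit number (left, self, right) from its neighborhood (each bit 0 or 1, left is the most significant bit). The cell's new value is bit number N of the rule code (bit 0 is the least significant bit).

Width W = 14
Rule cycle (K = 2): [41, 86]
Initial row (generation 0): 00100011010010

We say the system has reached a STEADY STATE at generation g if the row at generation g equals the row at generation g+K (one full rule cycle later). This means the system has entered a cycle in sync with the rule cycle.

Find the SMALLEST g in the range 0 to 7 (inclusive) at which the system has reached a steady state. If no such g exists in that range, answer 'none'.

Gen 0: 00100011010010
Gen 1 (rule 41): 10001010100000
Gen 2 (rule 86): 11011010110000
Gen 3 (rule 41): 10110101100111
Gen 4 (rule 86): 10010100111001
Gen 5 (rule 41): 00001000100000
Gen 6 (rule 86): 00011101110000
Gen 7 (rule 41): 11010011000111
Gen 8 (rule 86): 01011101101001
Gen 9 (rule 41): 00110011010000

Answer: none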